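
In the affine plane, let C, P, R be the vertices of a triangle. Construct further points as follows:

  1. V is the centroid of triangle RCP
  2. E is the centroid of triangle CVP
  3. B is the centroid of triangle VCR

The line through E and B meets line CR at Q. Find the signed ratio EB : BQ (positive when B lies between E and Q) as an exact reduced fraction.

EB:BQ = 3

Assign C = (0, 0), P = (1, 0), R = (0, 1) — the answer is frame-independent, so this choice is without loss of generality.
1. V is the centroid of triangle RCP ⇒ V = (1/3, 1/3)
2. E is the centroid of triangle CVP ⇒ E = (4/9, 1/9)
3. B is the centroid of triangle VCR ⇒ B = (1/9, 4/9)
line EB meets CR at Q = (0, 5/9)
B = E + t·(Q−E) with t = 3/4, so EB:BQ = 3/4:1/4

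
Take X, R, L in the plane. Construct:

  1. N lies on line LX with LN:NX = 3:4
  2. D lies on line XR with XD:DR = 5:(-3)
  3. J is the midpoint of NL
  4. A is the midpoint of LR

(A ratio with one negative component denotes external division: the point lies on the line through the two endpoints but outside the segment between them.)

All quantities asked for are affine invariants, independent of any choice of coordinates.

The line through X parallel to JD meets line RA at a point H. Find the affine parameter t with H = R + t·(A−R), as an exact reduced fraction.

t = -11/12

Work in coordinates with X = (0, 0), R = (1, 0), L = (0, 1).
1. N lies on line LX with LN:NX = 3:4 ⇒ N = (0, 4/7)
2. D lies on line XR with XD:DR = 5:(-3) ⇒ D = (5/2, 0)
3. J is the midpoint of NL ⇒ J = (0, 11/14)
4. A is the midpoint of LR ⇒ A = (1/2, 1/2)
through X parallel to JD: direction (5/2, -11/14); meets RA at H = (35/24, -11/24)
H = R + t·(A−R) with t = -11/12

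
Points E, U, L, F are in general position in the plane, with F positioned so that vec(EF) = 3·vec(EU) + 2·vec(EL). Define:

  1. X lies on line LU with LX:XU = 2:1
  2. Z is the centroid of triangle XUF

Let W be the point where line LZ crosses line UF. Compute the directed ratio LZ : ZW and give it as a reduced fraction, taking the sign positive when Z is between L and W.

Assign E = (0, 0), U = (1, 0), L = (0, 1), F = (3, 2) — the answer is frame-independent, so this choice is without loss of generality.
1. X lies on line LU with LX:XU = 2:1 ⇒ X = (2/3, 1/3)
2. Z is the centroid of triangle XUF ⇒ Z = (14/9, 7/9)
line LZ meets UF at W = (7/4, 3/4)
Z = L + t·(W−L) with t = 8/9, so LZ:ZW = 8/9:1/9

LZ:ZW = 8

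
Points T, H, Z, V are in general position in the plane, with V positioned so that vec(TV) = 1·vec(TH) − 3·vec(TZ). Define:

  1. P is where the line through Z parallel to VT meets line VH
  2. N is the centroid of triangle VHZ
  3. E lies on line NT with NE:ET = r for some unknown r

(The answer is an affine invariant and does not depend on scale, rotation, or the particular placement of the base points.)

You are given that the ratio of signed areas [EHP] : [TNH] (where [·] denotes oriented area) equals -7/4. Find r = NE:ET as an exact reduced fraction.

r = 3/5

Choose coordinates T = (0, 0), H = (1, 0), Z = (0, 1), V = (1, -3).
1. P is where the line through Z parallel to VT meets line VH ⇒ P = (1, -2)
2. N is the centroid of triangle VHZ ⇒ N = (2/3, -2/3)
3. With NE:ET = r, write λ = r/(r+1) so E = N + λ·(T−N); E is affine-linear in λ
Every point depending on E is an affine combination of E and λ-independent points, so each such coordinate is linear in λ; the λ² term in each signed area is a multiple of (T−N)×(T−N) = 0, so 2·[EHP] and 2·[TNH] are each linear in λ. Evaluating at λ=0 and λ=1:
  2·[EHP] = -4/3·λ − 2/3,   2·[TNH] = 2/3
So [EHP]:[TNH] = (-4/3·λ − 2/3) / (2/3). Setting this equal to -7/4:
  -4/3·λ − 2/3 = -7/4·(2/3)  ⇒  λ = 3/8
Then r = λ/(1−λ) = (3/8)/(5/8) = 3/5. Check: with r = 3/5, E = (5/12, -5/12) and [EHP]:[TNH] = -7/4 as required.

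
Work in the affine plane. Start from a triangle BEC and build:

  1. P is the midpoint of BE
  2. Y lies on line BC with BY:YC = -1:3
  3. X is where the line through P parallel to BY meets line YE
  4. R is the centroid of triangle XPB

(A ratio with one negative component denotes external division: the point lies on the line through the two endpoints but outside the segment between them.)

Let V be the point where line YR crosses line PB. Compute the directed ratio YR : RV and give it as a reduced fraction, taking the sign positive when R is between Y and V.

YR:RV = 5

Assign B = (0, 0), E = (1, 0), C = (0, 1) — the answer is frame-independent, so this choice is without loss of generality.
1. P is the midpoint of BE ⇒ P = (1/2, 0)
2. Y lies on line BC with BY:YC = -1:3 ⇒ Y = (0, -1/2)
3. X is where the line through P parallel to BY meets line YE ⇒ X = (1/2, -1/4)
4. R is the centroid of triangle XPB ⇒ R = (1/3, -1/12)
line YR meets PB at V = (2/5, 0)
R = Y + t·(V−Y) with t = 5/6, so YR:RV = 5/6:1/6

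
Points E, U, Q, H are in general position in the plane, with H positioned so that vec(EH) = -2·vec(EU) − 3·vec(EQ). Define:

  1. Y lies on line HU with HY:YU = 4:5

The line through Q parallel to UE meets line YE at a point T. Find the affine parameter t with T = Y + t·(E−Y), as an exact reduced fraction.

t = 8/5

Work in coordinates with E = (0, 0), U = (1, 0), Q = (0, 1), H = (-2, -3).
1. Y lies on line HU with HY:YU = 4:5 ⇒ Y = (-2/3, -5/3)
through Q parallel to UE: direction (-1, 0); meets YE at T = (2/5, 1)
T = Y + t·(E−Y) with t = 8/5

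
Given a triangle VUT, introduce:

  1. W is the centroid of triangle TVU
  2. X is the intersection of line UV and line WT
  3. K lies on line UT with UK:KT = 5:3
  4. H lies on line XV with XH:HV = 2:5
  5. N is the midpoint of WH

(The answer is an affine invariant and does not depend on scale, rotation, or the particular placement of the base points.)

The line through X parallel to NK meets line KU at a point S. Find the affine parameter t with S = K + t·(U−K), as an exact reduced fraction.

Assign V = (0, 0), U = (1, 0), T = (0, 1) — the answer is frame-independent, so this choice is without loss of generality.
1. W is the centroid of triangle TVU ⇒ W = (1/3, 1/3)
2. X is the intersection of line UV and line WT ⇒ X = (1/2, 0)
3. K lies on line UT with UK:KT = 5:3 ⇒ K = (3/8, 5/8)
4. H lies on line XV with XH:HV = 2:5 ⇒ H = (5/14, 0)
5. N is the midpoint of WH ⇒ N = (29/84, 1/6)
through X parallel to NK: direction (5/168, 11/24); meets KU at S = (87/164, 77/164)
S = K + t·(U−K) with t = 51/205

t = 51/205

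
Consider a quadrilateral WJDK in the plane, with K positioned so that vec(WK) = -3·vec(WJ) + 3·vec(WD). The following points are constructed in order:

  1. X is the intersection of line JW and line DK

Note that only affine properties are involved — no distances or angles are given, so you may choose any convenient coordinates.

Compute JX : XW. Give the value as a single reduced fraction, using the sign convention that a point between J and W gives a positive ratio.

JX:XW = -1/3

Assign W = (0, 0), J = (1, 0), D = (0, 1), K = (-3, 3) — the answer is frame-independent, so this choice is without loss of generality.
1. X is the intersection of line JW and line DK ⇒ X = (3/2, 0)
X = J + t·(W−J) with t = -1/2, so JX:XW = t:(1−t) = -1/2:3/2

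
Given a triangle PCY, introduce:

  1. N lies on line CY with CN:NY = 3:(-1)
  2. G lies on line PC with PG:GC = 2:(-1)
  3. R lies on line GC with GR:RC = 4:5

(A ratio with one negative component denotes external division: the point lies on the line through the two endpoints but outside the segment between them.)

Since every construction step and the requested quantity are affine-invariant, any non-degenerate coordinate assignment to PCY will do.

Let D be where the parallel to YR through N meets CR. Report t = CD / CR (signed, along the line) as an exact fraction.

Work in coordinates with P = (0, 0), C = (1, 0), Y = (0, 1).
1. N lies on line CY with CN:NY = 3:(-1) ⇒ N = (-1/2, 3/2)
2. G lies on line PC with PG:GC = 2:(-1) ⇒ G = (2, 0)
3. R lies on line GC with GR:RC = 4:5 ⇒ R = (14/9, 0)
through N parallel to YR: direction (14/9, -1); meets CR at D = (11/6, 0)
D = C + t·(R−C) with t = 3/2

t = 3/2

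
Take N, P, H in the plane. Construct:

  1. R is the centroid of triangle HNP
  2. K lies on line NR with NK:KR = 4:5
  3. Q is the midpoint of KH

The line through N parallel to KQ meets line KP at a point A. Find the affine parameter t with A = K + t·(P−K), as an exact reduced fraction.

Work in coordinates with N = (0, 0), P = (1, 0), H = (0, 1).
1. R is the centroid of triangle HNP ⇒ R = (1/3, 1/3)
2. K lies on line NR with NK:KR = 4:5 ⇒ K = (4/27, 4/27)
3. Q is the midpoint of KH ⇒ Q = (2/27, 31/54)
through N parallel to KQ: direction (-2/27, 23/54); meets KP at A = (-16/513, 92/513)
A = K + t·(P−K) with t = -4/19

t = -4/19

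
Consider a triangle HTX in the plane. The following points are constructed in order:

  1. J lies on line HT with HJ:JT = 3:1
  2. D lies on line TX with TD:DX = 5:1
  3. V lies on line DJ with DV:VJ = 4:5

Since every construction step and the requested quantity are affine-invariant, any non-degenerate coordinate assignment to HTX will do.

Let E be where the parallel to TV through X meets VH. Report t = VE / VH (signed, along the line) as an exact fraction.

Choose coordinates H = (0, 0), T = (1, 0), X = (0, 1).
1. J lies on line HT with HJ:JT = 3:1 ⇒ J = (3/4, 0)
2. D lies on line TX with TD:DX = 5:1 ⇒ D = (1/6, 5/6)
3. V lies on line DJ with DV:VJ = 4:5 ⇒ V = (23/54, 25/54)
through X parallel to TV: direction (-31/54, 25/54); meets VH at E = (713/1350, 31/54)
E = V + t·(H−V) with t = -6/25

t = -6/25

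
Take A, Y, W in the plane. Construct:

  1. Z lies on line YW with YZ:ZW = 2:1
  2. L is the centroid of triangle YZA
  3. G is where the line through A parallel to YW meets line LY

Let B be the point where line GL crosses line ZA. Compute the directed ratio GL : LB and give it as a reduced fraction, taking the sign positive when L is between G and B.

GL:LB = -4

Set A = (0, 0), Y = (1, 0), W = (0, 1); any affine frame gives the same invariant.
1. Z lies on line YW with YZ:ZW = 2:1 ⇒ Z = (1/3, 2/3)
2. L is the centroid of triangle YZA ⇒ L = (4/9, 2/9)
3. G is where the line through A parallel to YW meets line LY ⇒ G = (-2/3, 2/3)
line GL meets ZA at B = (1/6, 1/3)
L = G + t·(B−G) with t = 4/3, so GL:LB = 4/3:-1/3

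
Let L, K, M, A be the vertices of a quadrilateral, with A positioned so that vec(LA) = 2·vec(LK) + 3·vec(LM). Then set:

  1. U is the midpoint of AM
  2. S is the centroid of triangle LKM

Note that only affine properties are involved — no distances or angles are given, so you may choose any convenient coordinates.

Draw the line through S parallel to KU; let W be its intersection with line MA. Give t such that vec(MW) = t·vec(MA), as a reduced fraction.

t = 1/6

Choose coordinates L = (0, 0), K = (1, 0), M = (0, 1), A = (2, 3).
1. U is the midpoint of AM ⇒ U = (1, 2)
2. S is the centroid of triangle LKM ⇒ S = (1/3, 1/3)
through S parallel to KU: direction (0, 2); meets MA at W = (1/3, 4/3)
W = M + t·(A−M) with t = 1/6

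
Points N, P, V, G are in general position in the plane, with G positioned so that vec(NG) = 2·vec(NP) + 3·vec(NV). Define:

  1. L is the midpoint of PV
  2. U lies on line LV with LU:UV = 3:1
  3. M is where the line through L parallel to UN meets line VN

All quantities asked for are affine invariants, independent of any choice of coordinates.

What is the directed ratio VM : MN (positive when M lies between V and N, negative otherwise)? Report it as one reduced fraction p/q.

Set N = (0, 0), P = (1, 0), V = (0, 1), G = (2, 3); any affine frame gives the same invariant.
1. L is the midpoint of PV ⇒ L = (1/2, 1/2)
2. U lies on line LV with LU:UV = 3:1 ⇒ U = (1/8, 7/8)
3. M is where the line through L parallel to UN meets line VN ⇒ M = (0, -3)
M = V + t·(N−V) with t = 4, so VM:MN = t:(1−t) = 4:-3

VM:MN = -4/3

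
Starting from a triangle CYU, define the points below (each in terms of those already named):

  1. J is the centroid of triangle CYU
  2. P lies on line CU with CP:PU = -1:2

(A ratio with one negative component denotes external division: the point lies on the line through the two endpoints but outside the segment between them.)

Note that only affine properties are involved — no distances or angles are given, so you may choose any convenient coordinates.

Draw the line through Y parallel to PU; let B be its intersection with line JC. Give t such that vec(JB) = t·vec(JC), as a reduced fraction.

Choose coordinates C = (0, 0), Y = (1, 0), U = (0, 1).
1. J is the centroid of triangle CYU ⇒ J = (1/3, 1/3)
2. P lies on line CU with CP:PU = -1:2 ⇒ P = (0, -1)
through Y parallel to PU: direction (0, 2); meets JC at B = (1, 1)
B = J + t·(C−J) with t = -2

t = -2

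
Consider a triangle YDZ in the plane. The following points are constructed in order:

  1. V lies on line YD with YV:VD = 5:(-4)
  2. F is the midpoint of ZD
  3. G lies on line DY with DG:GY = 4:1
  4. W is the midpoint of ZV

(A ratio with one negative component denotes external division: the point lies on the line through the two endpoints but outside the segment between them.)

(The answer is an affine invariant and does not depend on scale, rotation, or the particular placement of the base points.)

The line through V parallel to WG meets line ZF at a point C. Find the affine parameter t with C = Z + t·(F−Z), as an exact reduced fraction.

t = 24/7

Choose coordinates Y = (0, 0), D = (1, 0), Z = (0, 1).
1. V lies on line YD with YV:VD = 5:(-4) ⇒ V = (5, 0)
2. F is the midpoint of ZD ⇒ F = (1/2, 1/2)
3. G lies on line DY with DG:GY = 4:1 ⇒ G = (1/5, 0)
4. W is the midpoint of ZV ⇒ W = (5/2, 1/2)
through V parallel to WG: direction (-23/10, -1/2); meets ZF at C = (12/7, -5/7)
C = Z + t·(F−Z) with t = 24/7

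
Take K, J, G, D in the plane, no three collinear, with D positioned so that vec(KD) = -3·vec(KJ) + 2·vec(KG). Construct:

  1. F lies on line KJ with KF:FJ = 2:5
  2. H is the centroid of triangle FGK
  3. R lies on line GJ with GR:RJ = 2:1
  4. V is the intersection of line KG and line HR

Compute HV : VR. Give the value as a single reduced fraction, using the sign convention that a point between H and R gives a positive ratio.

Assign K = (0, 0), J = (1, 0), G = (0, 1), D = (-3, 2) — the answer is frame-independent, so this choice is without loss of generality.
1. F lies on line KJ with KF:FJ = 2:5 ⇒ F = (2/7, 0)
2. H is the centroid of triangle FGK ⇒ H = (2/21, 1/3)
3. R lies on line GJ with GR:RJ = 2:1 ⇒ R = (2/3, 1/3)
4. V is the intersection of line KG and line HR ⇒ V = (0, 1/3)
V = H + t·(R−H) with t = -1/6, so HV:VR = t:(1−t) = -1/6:7/6

HV:VR = -1/7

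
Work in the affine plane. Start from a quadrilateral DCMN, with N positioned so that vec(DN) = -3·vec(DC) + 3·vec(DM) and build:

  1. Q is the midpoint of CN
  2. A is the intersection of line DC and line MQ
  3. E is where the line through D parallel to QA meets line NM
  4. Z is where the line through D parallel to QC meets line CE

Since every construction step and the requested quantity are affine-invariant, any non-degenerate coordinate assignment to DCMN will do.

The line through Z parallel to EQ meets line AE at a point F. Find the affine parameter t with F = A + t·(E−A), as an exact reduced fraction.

t = 2

Choose coordinates D = (0, 0), C = (1, 0), M = (0, 1), N = (-3, 3).
1. Q is the midpoint of CN ⇒ Q = (-1, 3/2)
2. A is the intersection of line DC and line MQ ⇒ A = (2, 0)
3. E is where the line through D parallel to QA meets line NM ⇒ E = (6, -3)
4. Z is where the line through D parallel to QC meets line CE ⇒ Z = (-4, 3)
through Z parallel to EQ: direction (-7, 9/2); meets AE at F = (10, -6)
F = A + t·(E−A) with t = 2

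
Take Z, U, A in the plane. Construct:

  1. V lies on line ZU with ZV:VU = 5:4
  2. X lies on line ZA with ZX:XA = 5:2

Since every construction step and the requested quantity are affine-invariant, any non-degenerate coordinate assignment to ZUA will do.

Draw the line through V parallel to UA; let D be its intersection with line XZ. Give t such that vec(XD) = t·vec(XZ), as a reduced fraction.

Assign Z = (0, 0), U = (1, 0), A = (0, 1) — the answer is frame-independent, so this choice is without loss of generality.
1. V lies on line ZU with ZV:VU = 5:4 ⇒ V = (5/9, 0)
2. X lies on line ZA with ZX:XA = 5:2 ⇒ X = (0, 5/7)
through V parallel to UA: direction (-1, 1); meets XZ at D = (0, 5/9)
D = X + t·(Z−X) with t = 2/9

t = 2/9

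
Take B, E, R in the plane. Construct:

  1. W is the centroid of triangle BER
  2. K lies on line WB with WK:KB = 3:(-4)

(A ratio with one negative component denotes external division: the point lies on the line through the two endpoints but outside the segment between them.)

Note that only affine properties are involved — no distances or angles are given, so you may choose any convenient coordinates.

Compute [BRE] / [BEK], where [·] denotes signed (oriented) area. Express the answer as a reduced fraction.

[BRE]:[BEK] = -3/4

Assign B = (0, 0), E = (1, 0), R = (0, 1) — the answer is frame-independent, so this choice is without loss of generality.
1. W is the centroid of triangle BER ⇒ W = (1/3, 1/3)
2. K lies on line WB with WK:KB = 3:(-4) ⇒ K = (4/3, 4/3)
2·[BRE] = -1, 2·[BEK] = 4/3
[BRE]:[BEK] = -1:4/3 = -3/4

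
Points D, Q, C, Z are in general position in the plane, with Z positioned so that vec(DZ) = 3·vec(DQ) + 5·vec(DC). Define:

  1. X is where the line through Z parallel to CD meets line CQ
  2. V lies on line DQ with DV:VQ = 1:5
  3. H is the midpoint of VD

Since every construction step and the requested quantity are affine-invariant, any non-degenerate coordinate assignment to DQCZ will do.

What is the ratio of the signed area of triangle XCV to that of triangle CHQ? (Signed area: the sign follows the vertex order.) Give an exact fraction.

Set D = (0, 0), Q = (1, 0), C = (0, 1), Z = (3, 5); any affine frame gives the same invariant.
1. X is where the line through Z parallel to CD meets line CQ ⇒ X = (3, -2)
2. V lies on line DQ with DV:VQ = 1:5 ⇒ V = (1/6, 0)
3. H is the midpoint of VD ⇒ H = (1/12, 0)
2·[XCV] = 5/2, 2·[CHQ] = 11/12
[XCV]:[CHQ] = 5/2:11/12 = 30/11

[XCV]:[CHQ] = 30/11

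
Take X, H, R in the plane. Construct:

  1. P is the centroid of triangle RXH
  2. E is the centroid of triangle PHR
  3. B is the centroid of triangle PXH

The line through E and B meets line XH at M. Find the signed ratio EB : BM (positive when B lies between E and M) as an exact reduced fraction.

Work in coordinates with X = (0, 0), H = (1, 0), R = (0, 1).
1. P is the centroid of triangle RXH ⇒ P = (1/3, 1/3)
2. E is the centroid of triangle PHR ⇒ E = (4/9, 4/9)
3. B is the centroid of triangle PXH ⇒ B = (4/9, 1/9)
line EB meets XH at M = (4/9, 0)
B = E + t·(M−E) with t = 3/4, so EB:BM = 3/4:1/4

EB:BM = 3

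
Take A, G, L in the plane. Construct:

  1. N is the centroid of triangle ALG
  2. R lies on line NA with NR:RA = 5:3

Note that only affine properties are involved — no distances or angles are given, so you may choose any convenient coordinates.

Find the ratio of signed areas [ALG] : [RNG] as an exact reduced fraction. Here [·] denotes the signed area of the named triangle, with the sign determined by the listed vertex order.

[ALG]:[RNG] = 24/5

Work in coordinates with A = (0, 0), G = (1, 0), L = (0, 1).
1. N is the centroid of triangle ALG ⇒ N = (1/3, 1/3)
2. R lies on line NA with NR:RA = 5:3 ⇒ R = (1/8, 1/8)
2·[ALG] = -1, 2·[RNG] = -5/24
[ALG]:[RNG] = -1:-5/24 = 24/5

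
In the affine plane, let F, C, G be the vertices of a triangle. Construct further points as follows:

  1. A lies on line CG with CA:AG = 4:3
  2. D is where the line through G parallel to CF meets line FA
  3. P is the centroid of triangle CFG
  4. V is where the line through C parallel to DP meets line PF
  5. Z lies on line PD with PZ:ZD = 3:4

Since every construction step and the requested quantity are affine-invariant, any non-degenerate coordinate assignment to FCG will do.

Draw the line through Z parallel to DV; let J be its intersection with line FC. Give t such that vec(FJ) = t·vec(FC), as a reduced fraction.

t = -1/5

Choose coordinates F = (0, 0), C = (1, 0), G = (0, 1).
1. A lies on line CG with CA:AG = 4:3 ⇒ A = (3/7, 4/7)
2. D is where the line through G parallel to CF meets line FA ⇒ D = (3/4, 1)
3. P is the centroid of triangle CFG ⇒ P = (1/3, 1/3)
4. V is where the line through C parallel to DP meets line PF ⇒ V = (8/3, 8/3)
5. Z lies on line PD with PZ:ZD = 3:4 ⇒ Z = (43/84, 13/21)
through Z parallel to DV: direction (23/12, 5/3); meets FC at J = (-1/5, 0)
J = F + t·(C−F) with t = -1/5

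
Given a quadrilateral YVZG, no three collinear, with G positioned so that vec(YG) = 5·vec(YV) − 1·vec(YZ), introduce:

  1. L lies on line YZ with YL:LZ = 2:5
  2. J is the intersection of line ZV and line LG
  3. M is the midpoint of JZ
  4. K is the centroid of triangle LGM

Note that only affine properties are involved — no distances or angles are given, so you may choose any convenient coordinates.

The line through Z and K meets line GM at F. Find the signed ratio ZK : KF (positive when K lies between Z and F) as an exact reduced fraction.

Assign Y = (0, 0), V = (1, 0), Z = (0, 1), G = (5, -1) — the answer is frame-independent, so this choice is without loss of generality.
1. L lies on line YZ with YL:LZ = 2:5 ⇒ L = (0, 2/7)
2. J is the intersection of line ZV and line LG ⇒ J = (25/26, 1/26)
3. M is the midpoint of JZ ⇒ M = (25/52, 27/52)
4. K is the centroid of triangle LGM ⇒ K = (95/52, -71/1092)
line ZK meets GM at F = (5985/4628, 1139/4628)
K = Z + t·(F−Z) with t = 89/63, so ZK:KF = 89/63:-26/63

ZK:KF = -89/26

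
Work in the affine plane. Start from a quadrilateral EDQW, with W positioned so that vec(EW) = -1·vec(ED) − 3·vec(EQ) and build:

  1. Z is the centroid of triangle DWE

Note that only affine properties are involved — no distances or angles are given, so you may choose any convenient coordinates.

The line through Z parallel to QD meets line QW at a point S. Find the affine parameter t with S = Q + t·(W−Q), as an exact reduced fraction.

Set E = (0, 0), D = (1, 0), Q = (0, 1), W = (-1, -3); any affine frame gives the same invariant.
1. Z is the centroid of triangle DWE ⇒ Z = (0, -1)
through Z parallel to QD: direction (1, -1); meets QW at S = (-2/5, -3/5)
S = Q + t·(W−Q) with t = 2/5

t = 2/5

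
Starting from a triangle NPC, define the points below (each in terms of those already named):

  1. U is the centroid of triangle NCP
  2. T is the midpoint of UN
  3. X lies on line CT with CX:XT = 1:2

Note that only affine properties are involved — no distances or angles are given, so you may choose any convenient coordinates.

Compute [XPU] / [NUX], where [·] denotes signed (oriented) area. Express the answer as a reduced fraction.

[XPU]:[NUX] = -3/4

Assign N = (0, 0), P = (1, 0), C = (0, 1) — the answer is frame-independent, so this choice is without loss of generality.
1. U is the centroid of triangle NCP ⇒ U = (1/3, 1/3)
2. T is the midpoint of UN ⇒ T = (1/6, 1/6)
3. X lies on line CT with CX:XT = 1:2 ⇒ X = (1/18, 13/18)
2·[XPU] = -1/6, 2·[NUX] = 2/9
[XPU]:[NUX] = -1/6:2/9 = -3/4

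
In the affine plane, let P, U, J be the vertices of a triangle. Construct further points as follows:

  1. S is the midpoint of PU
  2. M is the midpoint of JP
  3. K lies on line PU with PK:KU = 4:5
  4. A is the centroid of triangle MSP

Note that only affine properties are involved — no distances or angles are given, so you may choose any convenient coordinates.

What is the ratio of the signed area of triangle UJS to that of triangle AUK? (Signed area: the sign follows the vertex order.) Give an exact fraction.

[UJS]:[AUK] = -27/5

Set P = (0, 0), U = (1, 0), J = (0, 1); any affine frame gives the same invariant.
1. S is the midpoint of PU ⇒ S = (1/2, 0)
2. M is the midpoint of JP ⇒ M = (0, 1/2)
3. K lies on line PU with PK:KU = 4:5 ⇒ K = (4/9, 0)
4. A is the centroid of triangle MSP ⇒ A = (1/6, 1/6)
2·[UJS] = 1/2, 2·[AUK] = -5/54
[UJS]:[AUK] = 1/2:-5/54 = -27/5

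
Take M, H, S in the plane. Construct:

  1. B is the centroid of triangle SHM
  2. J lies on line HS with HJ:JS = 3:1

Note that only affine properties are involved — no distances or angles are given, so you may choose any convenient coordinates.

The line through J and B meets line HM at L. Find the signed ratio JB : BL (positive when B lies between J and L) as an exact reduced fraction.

Assign M = (0, 0), H = (1, 0), S = (0, 1) — the answer is frame-independent, so this choice is without loss of generality.
1. B is the centroid of triangle SHM ⇒ B = (1/3, 1/3)
2. J lies on line HS with HJ:JS = 3:1 ⇒ J = (1/4, 3/4)
line JB meets HM at L = (2/5, 0)
B = J + t·(L−J) with t = 5/9, so JB:BL = 5/9:4/9

JB:BL = 5/4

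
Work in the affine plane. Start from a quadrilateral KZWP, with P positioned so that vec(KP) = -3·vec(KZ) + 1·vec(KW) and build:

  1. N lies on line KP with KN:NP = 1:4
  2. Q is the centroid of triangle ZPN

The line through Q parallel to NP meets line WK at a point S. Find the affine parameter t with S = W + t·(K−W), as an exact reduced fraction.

Work in coordinates with K = (0, 0), Z = (1, 0), W = (0, 1), P = (-3, 1).
1. N lies on line KP with KN:NP = 1:4 ⇒ N = (-3/5, 1/5)
2. Q is the centroid of triangle ZPN ⇒ Q = (-13/15, 2/5)
through Q parallel to NP: direction (-12/5, 4/5); meets WK at S = (0, 1/9)
S = W + t·(K−W) with t = 8/9

t = 8/9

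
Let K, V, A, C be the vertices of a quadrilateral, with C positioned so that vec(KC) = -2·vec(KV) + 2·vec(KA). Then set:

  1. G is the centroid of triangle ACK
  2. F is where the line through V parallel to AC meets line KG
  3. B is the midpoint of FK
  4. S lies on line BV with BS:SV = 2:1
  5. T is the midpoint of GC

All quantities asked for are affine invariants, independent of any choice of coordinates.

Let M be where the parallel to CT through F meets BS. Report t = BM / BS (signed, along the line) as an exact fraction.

t = 1/2

Work in coordinates with K = (0, 0), V = (1, 0), A = (0, 1), C = (-2, 2).
1. G is the centroid of triangle ACK ⇒ G = (-2/3, 1)
2. F is where the line through V parallel to AC meets line KG ⇒ F = (-1/2, 3/4)
3. B is the midpoint of FK ⇒ B = (-1/4, 3/8)
4. S lies on line BV with BS:SV = 2:1 ⇒ S = (7/12, 1/8)
5. T is the midpoint of GC ⇒ T = (-4/3, 3/2)
through F parallel to CT: direction (2/3, -1/2); meets BS at M = (1/6, 1/4)
M = B + t·(S−B) with t = 1/2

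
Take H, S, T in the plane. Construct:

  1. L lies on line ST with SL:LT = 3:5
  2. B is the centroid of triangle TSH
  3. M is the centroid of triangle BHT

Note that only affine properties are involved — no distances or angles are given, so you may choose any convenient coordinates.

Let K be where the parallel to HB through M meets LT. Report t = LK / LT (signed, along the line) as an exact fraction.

Assign H = (0, 0), S = (1, 0), T = (0, 1) — the answer is frame-independent, so this choice is without loss of generality.
1. L lies on line ST with SL:LT = 3:5 ⇒ L = (5/8, 3/8)
2. B is the centroid of triangle TSH ⇒ B = (1/3, 1/3)
3. M is the centroid of triangle BHT ⇒ M = (1/9, 4/9)
through M parallel to HB: direction (1/3, 1/3); meets LT at K = (1/3, 2/3)
K = L + t·(T−L) with t = 7/15

t = 7/15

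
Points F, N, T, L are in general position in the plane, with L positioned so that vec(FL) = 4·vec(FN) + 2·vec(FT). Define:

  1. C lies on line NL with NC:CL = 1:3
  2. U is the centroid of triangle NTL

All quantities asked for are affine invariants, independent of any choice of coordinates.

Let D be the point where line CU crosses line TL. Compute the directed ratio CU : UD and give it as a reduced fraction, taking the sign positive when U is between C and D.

CU:UD = 5/4

Work in coordinates with F = (0, 0), N = (1, 0), T = (0, 1), L = (4, 2).
1. C lies on line NL with NC:CL = 1:3 ⇒ C = (7/4, 1/2)
2. U is the centroid of triangle NTL ⇒ U = (5/3, 1)
line CU meets TL at D = (8/5, 7/5)
U = C + t·(D−C) with t = 5/9, so CU:UD = 5/9:4/9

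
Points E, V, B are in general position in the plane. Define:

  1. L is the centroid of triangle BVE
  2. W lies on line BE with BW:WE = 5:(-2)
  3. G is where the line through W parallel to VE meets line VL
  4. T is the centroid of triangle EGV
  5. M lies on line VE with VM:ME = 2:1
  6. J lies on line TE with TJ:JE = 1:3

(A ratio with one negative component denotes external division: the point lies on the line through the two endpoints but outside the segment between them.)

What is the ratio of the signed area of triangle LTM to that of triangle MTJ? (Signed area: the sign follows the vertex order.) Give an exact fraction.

Choose coordinates E = (0, 0), V = (1, 0), B = (0, 1).
1. L is the centroid of triangle BVE ⇒ L = (1/3, 1/3)
2. W lies on line BE with BW:WE = 5:(-2) ⇒ W = (0, -2/3)
3. G is where the line through W parallel to VE meets line VL ⇒ G = (7/3, -2/3)
4. T is the centroid of triangle EGV ⇒ T = (10/9, -2/9)
5. M lies on line VE with VM:ME = 2:1 ⇒ M = (1/3, 0)
6. J lies on line TE with TJ:JE = 1:3 ⇒ J = (5/6, -1/6)
2·[LTM] = -7/27, 2·[MTJ] = -1/54
[LTM]:[MTJ] = -7/27:-1/54 = 14

[LTM]:[MTJ] = 14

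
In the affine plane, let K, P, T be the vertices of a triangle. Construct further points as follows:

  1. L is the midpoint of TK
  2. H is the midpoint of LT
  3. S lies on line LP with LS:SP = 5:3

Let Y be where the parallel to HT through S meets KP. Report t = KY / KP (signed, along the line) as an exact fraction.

t = 5/8

Work in coordinates with K = (0, 0), P = (1, 0), T = (0, 1).
1. L is the midpoint of TK ⇒ L = (0, 1/2)
2. H is the midpoint of LT ⇒ H = (0, 3/4)
3. S lies on line LP with LS:SP = 5:3 ⇒ S = (5/8, 3/16)
through S parallel to HT: direction (0, 1/4); meets KP at Y = (5/8, 0)
Y = K + t·(P−K) with t = 5/8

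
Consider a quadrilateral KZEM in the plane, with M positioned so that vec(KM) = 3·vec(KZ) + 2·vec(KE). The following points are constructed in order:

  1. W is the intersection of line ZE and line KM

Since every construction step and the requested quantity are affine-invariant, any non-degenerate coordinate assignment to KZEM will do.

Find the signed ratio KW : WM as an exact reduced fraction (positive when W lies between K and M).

KW:WM = 1/4

Set K = (0, 0), Z = (1, 0), E = (0, 1), M = (3, 2); any affine frame gives the same invariant.
1. W is the intersection of line ZE and line KM ⇒ W = (3/5, 2/5)
W = K + t·(M−K) with t = 1/5, so KW:WM = t:(1−t) = 1/5:4/5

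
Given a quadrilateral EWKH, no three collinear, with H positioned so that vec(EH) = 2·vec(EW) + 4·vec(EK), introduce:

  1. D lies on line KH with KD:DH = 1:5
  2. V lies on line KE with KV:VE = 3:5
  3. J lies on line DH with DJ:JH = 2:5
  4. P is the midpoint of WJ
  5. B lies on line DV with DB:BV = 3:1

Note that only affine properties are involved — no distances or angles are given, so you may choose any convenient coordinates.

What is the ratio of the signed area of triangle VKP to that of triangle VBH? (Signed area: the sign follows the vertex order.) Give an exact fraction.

Work in coordinates with E = (0, 0), W = (1, 0), K = (0, 1), H = (2, 4).
1. D lies on line KH with KD:DH = 1:5 ⇒ D = (1/3, 3/2)
2. V lies on line KE with KV:VE = 3:5 ⇒ V = (0, 5/8)
3. J lies on line DH with DJ:JH = 2:5 ⇒ J = (17/21, 31/14)
4. P is the midpoint of WJ ⇒ P = (19/21, 31/28)
5. B lies on line DV with DB:BV = 3:1 ⇒ B = (1/12, 27/32)
2·[VKP] = -19/56, 2·[VBH] = -5/32
[VKP]:[VBH] = -19/56:-5/32 = 76/35

[VKP]:[VBH] = 76/35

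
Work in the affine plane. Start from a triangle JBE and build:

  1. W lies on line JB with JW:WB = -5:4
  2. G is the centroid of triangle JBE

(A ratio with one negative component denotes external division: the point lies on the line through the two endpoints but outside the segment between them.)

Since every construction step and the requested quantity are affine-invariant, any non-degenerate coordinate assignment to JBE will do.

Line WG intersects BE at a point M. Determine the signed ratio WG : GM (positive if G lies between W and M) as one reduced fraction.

WG:GM = -13

Choose coordinates J = (0, 0), B = (1, 0), E = (0, 1).
1. W lies on line JB with JW:WB = -5:4 ⇒ W = (5, 0)
2. G is the centroid of triangle JBE ⇒ G = (1/3, 1/3)
line WG meets BE at M = (9/13, 4/13)
G = W + t·(M−W) with t = 13/12, so WG:GM = 13/12:-1/12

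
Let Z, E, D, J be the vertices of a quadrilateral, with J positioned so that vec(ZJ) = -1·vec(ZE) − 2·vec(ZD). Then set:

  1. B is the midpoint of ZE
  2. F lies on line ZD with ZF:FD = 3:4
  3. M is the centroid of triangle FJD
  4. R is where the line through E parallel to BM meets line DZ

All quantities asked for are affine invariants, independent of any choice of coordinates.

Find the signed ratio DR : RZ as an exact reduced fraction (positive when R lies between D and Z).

Assign Z = (0, 0), E = (1, 0), D = (0, 1), J = (-1, -2) — the answer is frame-independent, so this choice is without loss of generality.
1. B is the midpoint of ZE ⇒ B = (1/2, 0)
2. F lies on line ZD with ZF:FD = 3:4 ⇒ F = (0, 3/7)
3. M is the centroid of triangle FJD ⇒ M = (-1/3, -4/21)
4. R is where the line through E parallel to BM meets line DZ ⇒ R = (0, -8/35)
R = D + t·(Z−D) with t = 43/35, so DR:RZ = t:(1−t) = 43/35:-8/35

DR:RZ = -43/8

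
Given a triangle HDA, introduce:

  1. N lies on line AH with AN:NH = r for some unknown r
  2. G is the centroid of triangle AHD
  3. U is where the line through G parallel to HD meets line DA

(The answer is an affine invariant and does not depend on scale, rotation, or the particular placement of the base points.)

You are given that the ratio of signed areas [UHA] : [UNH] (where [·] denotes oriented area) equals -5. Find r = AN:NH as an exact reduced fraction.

Choose coordinates H = (0, 0), D = (1, 0), A = (0, 1).
1. With AN:NH = r, write λ = r/(r+1) so N = A + λ·(H−A); N is affine-linear in λ
2. G is the centroid of triangle AHD ⇒ G = (1/3, 1/3)
3. U is where the line through G parallel to HD meets line DA ⇒ U = (2/3, 1/3)
Every point depending on N is an affine combination of N and λ-independent points, so each such coordinate is linear in λ; the λ² term in each signed area is a multiple of (H−A)×(H−A) = 0, so 2·[UHA] and 2·[UNH] are each linear in λ. Evaluating at λ=0 and λ=1:
  2·[UHA] = -2/3,   2·[UNH] = -2/3·λ + 2/3
So [UHA]:[UNH] = (-2/3) / (-2/3·λ + 2/3). Setting this equal to -5:
  -2/3 = -5·(-2/3·λ + 2/3)  ⇒  λ = 4/5
Then r = λ/(1−λ) = (4/5)/(1/5) = 4. Check: with r = 4, N = (0, 1/5) and [UHA]:[UNH] = -5 as required.

r = 4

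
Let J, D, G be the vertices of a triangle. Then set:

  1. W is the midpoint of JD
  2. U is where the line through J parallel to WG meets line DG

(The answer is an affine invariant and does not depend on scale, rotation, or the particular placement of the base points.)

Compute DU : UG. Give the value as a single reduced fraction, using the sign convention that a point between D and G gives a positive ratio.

Assign J = (0, 0), D = (1, 0), G = (0, 1) — the answer is frame-independent, so this choice is without loss of generality.
1. W is the midpoint of JD ⇒ W = (1/2, 0)
2. U is where the line through J parallel to WG meets line DG ⇒ U = (-1, 2)
U = D + t·(G−D) with t = 2, so DU:UG = t:(1−t) = 2:-1

DU:UG = -2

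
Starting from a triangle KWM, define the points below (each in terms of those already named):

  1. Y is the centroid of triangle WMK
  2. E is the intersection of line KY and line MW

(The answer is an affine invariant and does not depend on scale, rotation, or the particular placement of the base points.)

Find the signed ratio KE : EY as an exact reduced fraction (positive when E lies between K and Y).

Choose coordinates K = (0, 0), W = (1, 0), M = (0, 1).
1. Y is the centroid of triangle WMK ⇒ Y = (1/3, 1/3)
2. E is the intersection of line KY and line MW ⇒ E = (1/2, 1/2)
E = K + t·(Y−K) with t = 3/2, so KE:EY = t:(1−t) = 3/2:-1/2

KE:EY = -3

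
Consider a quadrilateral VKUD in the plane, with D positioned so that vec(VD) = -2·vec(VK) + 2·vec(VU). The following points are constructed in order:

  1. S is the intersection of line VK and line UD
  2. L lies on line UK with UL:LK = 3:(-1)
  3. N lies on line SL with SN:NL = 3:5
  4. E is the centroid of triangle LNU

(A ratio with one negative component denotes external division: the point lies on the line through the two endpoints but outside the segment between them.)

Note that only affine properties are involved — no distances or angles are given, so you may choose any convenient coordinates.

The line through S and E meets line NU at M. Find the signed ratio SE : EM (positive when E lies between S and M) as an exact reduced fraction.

Assign V = (0, 0), K = (1, 0), U = (0, 1), D = (-2, 2) — the answer is frame-independent, so this choice is without loss of generality.
1. S is the intersection of line VK and line UD ⇒ S = (2, 0)
2. L lies on line UK with UL:LK = 3:(-1) ⇒ L = (3/2, -1/2)
3. N lies on line SL with SN:NL = 3:5 ⇒ N = (29/16, -3/16)
4. E is the centroid of triangle LNU ⇒ E = (53/48, 5/48)
line SE meets NU at M = (319/224, 15/224)
E = S + t·(M−S) with t = 14/9, so SE:EM = 14/9:-5/9

SE:EM = -14/5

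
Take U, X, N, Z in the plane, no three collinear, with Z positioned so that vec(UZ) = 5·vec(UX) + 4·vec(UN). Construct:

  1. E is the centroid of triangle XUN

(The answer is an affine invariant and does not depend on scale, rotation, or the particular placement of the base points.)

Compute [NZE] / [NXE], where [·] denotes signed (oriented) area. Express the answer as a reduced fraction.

[NZE]:[NXE] = 13

Assign U = (0, 0), X = (1, 0), N = (0, 1), Z = (5, 4) — the answer is frame-independent, so this choice is without loss of generality.
1. E is the centroid of triangle XUN ⇒ E = (1/3, 1/3)
2·[NZE] = -13/3, 2·[NXE] = -1/3
[NZE]:[NXE] = -13/3:-1/3 = 13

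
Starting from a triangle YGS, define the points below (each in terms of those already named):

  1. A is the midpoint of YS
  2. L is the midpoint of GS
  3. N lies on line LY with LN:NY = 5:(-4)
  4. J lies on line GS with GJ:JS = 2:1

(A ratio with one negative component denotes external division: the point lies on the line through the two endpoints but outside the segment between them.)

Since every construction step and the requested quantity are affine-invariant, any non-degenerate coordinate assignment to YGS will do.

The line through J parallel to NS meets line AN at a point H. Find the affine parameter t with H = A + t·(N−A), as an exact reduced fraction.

Set Y = (0, 0), G = (1, 0), S = (0, 1); any affine frame gives the same invariant.
1. A is the midpoint of YS ⇒ A = (0, 1/2)
2. L is the midpoint of GS ⇒ L = (1/2, 1/2)
3. N lies on line LY with LN:NY = 5:(-4) ⇒ N = (-2, -2)
4. J lies on line GS with GJ:JS = 2:1 ⇒ J = (1/3, 2/3)
through J parallel to NS: direction (2, 3); meets AN at H = (4/3, 13/6)
H = A + t·(N−A) with t = -2/3

t = -2/3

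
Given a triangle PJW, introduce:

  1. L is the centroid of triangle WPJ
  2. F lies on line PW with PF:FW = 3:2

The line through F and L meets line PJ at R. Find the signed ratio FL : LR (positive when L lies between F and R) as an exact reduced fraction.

FL:LR = 4/5

Work in coordinates with P = (0, 0), J = (1, 0), W = (0, 1).
1. L is the centroid of triangle WPJ ⇒ L = (1/3, 1/3)
2. F lies on line PW with PF:FW = 3:2 ⇒ F = (0, 3/5)
line FL meets PJ at R = (3/4, 0)
L = F + t·(R−F) with t = 4/9, so FL:LR = 4/9:5/9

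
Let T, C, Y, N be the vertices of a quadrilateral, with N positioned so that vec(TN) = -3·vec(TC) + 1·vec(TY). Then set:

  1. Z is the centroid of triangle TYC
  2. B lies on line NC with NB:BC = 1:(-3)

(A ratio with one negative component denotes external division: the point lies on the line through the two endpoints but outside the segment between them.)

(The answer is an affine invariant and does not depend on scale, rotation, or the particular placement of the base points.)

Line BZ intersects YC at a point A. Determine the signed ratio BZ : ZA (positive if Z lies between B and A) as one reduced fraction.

Work in coordinates with T = (0, 0), C = (1, 0), Y = (0, 1), N = (-3, 1).
1. Z is the centroid of triangle TYC ⇒ Z = (1/3, 1/3)
2. B lies on line NC with NB:BC = 1:(-3) ⇒ B = (-5, 3/2)
line BZ meets YC at A = (19/25, 6/25)
Z = B + t·(A−B) with t = 25/27, so BZ:ZA = 25/27:2/27

BZ:ZA = 25/2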